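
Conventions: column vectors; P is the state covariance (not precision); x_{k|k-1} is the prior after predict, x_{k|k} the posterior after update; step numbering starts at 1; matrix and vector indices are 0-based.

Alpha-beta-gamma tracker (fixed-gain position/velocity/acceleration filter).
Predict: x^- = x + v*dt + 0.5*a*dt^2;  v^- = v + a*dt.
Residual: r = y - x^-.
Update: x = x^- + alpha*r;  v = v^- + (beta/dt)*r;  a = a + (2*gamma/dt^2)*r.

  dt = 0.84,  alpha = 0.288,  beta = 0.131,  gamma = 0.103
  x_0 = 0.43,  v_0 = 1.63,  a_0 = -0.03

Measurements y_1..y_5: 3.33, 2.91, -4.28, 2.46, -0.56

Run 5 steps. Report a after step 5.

a_post = -2.7853

step 1: x_pred=1.7886  r=1.5414  x^+=2.2325  v^+=1.8452  a^+=0.4200
step 2: x_pred=3.9307  r=-1.0207  x^+=3.6367  v^+=2.0388  a^+=0.1220
step 3: x_pred=5.3924  r=-9.6724  x^+=2.6067  v^+=0.6329  a^+=-2.7018
step 4: x_pred=2.1851  r=0.2749  x^+=2.2643  v^+=-1.5938  a^+=-2.6216
step 5: x_pred=0.0006  r=-0.5606  x^+=-0.1608  v^+=-3.8833  a^+=-2.7853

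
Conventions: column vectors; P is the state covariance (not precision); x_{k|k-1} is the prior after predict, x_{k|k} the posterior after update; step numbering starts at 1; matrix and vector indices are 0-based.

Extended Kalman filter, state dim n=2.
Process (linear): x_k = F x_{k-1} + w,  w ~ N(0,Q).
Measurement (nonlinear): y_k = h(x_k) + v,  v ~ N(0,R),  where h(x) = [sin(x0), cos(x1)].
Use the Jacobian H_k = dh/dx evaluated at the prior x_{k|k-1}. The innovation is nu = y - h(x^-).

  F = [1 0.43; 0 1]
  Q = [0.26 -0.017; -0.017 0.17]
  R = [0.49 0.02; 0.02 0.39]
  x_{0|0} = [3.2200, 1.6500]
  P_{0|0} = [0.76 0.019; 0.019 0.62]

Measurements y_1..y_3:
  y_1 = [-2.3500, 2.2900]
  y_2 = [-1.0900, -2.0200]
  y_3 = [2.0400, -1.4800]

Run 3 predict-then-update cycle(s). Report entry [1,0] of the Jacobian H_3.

step 1: x^-=[3.9295, 1.6500]  P^-=[1.1510 0.2686; 0.2686 0.7900]  H_jac=[-0.7053 0.0000; 0.0000 -0.9969]  S=[1.0626 0.2089; 0.2089 1.1751]  K=[-0.7452 -0.0954; -0.0482 -0.6616]  nu=[-1.6411, 2.3691]  x^+=[4.9265, 0.1617]  P^+=[0.5204 0.0523; 0.0523 0.2598]
step 2: x^-=[4.9960, 0.1617]  P^-=[0.8734 0.1470; 0.1470 0.4298]  H_jac=[0.2799 0.0000; 0.0000 -0.1610]  S=[0.5584 0.0134; 0.0134 0.4011]  K=[0.4395 -0.0737; 0.0779 -0.1751]  nu=[-0.1300, -3.0070]  x^+=[5.1604, 0.6781]  P^+=[0.7643 0.1238; 0.1238 0.4145]
step 3: x^-=[5.4520, 0.6781]  P^-=[1.2074 0.2851; 0.2851 0.5845]  H_jac=[0.6740 0.0000; 0.0000 -0.6273]  S=[1.0385 -0.1005; -0.1005 0.6200]  K=[0.7678 -0.1639; 0.1298 -0.5703]  nu=[2.7787, -2.2588]  x^+=[7.9557, 2.3270]  P^+=[0.5533 0.0774; 0.0774 0.3504]

H_jac[1,0] = 0.0000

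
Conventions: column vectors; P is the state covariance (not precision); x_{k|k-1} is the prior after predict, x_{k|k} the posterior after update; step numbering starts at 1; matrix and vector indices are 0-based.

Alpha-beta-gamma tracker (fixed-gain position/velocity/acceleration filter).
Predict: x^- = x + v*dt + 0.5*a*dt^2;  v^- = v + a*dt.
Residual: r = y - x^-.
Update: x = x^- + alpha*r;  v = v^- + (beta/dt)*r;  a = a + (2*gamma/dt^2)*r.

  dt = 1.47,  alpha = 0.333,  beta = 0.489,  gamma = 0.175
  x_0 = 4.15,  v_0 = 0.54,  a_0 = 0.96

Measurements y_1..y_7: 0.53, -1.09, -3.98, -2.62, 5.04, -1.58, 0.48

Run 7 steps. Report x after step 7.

x_post = 6.2380

step 1: x_pred=5.9810  r=-5.4510  x^+=4.1658  v^+=0.1379  a^+=0.0771
step 2: x_pred=4.4518  r=-5.5418  x^+=2.6064  v^+=-1.5923  a^+=-0.8205
step 3: x_pred=-0.6208  r=-3.3592  x^+=-1.7394  v^+=-3.9159  a^+=-1.3646
step 4: x_pred=-8.9701  r=6.3501  x^+=-6.8555  v^+=-3.8095  a^+=-0.3361
step 5: x_pred=-12.8186  r=17.8586  x^+=-6.8717  v^+=1.6372  a^+=2.5565
step 6: x_pred=-1.7028  r=0.1228  x^+=-1.6619  v^+=5.4361  a^+=2.5764
step 7: x_pred=9.1127  r=-8.6327  x^+=6.2380  v^+=6.3516  a^+=1.1781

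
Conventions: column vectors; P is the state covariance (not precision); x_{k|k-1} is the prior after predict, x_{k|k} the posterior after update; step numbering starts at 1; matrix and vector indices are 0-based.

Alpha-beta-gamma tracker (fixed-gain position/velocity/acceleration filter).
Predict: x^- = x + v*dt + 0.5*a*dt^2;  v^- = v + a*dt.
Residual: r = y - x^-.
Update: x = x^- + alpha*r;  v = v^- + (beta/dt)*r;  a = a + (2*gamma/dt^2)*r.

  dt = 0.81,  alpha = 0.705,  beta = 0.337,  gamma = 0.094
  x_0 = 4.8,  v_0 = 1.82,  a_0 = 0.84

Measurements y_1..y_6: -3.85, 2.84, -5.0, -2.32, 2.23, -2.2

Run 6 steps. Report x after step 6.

x_post = -1.4705

step 1: x_pred=6.5498  r=-10.3998  x^+=-0.7821  v^+=-1.8264  a^+=-2.1400
step 2: x_pred=-2.9635  r=5.8035  x^+=1.1280  v^+=-1.1453  a^+=-0.4770
step 3: x_pred=0.0438  r=-5.0438  x^+=-3.5121  v^+=-3.6301  a^+=-1.9223
step 4: x_pred=-7.0831  r=4.7631  x^+=-3.7251  v^+=-3.2055  a^+=-0.5575
step 5: x_pred=-6.5044  r=8.7344  x^+=-0.3467  v^+=-0.0231  a^+=1.9453
step 6: x_pred=0.2728  r=-2.4728  x^+=-1.4705  v^+=0.5238  a^+=1.2368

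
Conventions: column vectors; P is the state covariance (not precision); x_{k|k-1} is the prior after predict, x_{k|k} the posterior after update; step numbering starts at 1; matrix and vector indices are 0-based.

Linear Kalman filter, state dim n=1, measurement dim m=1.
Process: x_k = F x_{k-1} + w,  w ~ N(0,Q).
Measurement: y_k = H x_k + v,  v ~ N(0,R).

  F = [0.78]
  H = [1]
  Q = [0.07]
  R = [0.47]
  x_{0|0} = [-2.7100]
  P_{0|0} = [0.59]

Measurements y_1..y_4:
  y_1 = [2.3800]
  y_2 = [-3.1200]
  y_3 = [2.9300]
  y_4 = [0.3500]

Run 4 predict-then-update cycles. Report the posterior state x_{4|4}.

step 1: x^-=[-2.1138]  P^-=[0.4290]  S=[0.8990]  K=[0.4772]  nu=[4.4938]  x^+=[0.0305]  P^+=[0.2243]
step 2: x^-=[0.0238]  P^-=[0.2064]  S=[0.6764]  K=[0.3052]  nu=[-3.1438]  x^+=[-0.9357]  P^+=[0.1434]
step 3: x^-=[-0.7298]  P^-=[0.1573]  S=[0.6273]  K=[0.2507]  nu=[3.6598]  x^+=[0.1878]  P^+=[0.1178]
step 4: x^-=[0.1465]  P^-=[0.1417]  S=[0.6117]  K=[0.2316]  nu=[0.2035]  x^+=[0.1936]  P^+=[0.1089]

x_post = [0.1936]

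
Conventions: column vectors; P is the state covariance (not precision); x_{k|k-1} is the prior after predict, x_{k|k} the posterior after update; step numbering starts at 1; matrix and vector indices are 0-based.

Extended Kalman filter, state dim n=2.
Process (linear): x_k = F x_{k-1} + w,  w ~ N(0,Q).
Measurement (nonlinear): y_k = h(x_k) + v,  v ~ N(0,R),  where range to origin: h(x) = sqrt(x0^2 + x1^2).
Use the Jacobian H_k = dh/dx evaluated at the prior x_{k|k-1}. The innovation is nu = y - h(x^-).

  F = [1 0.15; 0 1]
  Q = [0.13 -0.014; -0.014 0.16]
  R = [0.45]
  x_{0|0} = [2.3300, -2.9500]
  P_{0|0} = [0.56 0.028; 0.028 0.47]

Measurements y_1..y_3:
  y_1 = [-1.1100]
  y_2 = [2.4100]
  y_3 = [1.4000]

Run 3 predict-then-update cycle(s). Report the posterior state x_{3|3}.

step 1: x^-=[1.8875, -2.9500]  P^-=[0.7090 0.0845; 0.0845 0.6300]  H_jac=[0.5390 -0.8423]  S=[1.0262]  K=[0.3030; -0.4727]  nu=[-4.6122]  x^+=[0.4901, -0.7697]  P^+=[0.6148 0.2315; 0.2315 0.4007]
step 2: x^-=[0.3746, -0.7697]  P^-=[0.8232 0.2776; 0.2776 0.5607]  H_jac=[0.4377 -0.8991]  S=[0.8425]  K=[0.1314; -0.4542]  nu=[1.5540]  x^+=[0.5789, -1.4754]  P^+=[0.8087 0.3279; 0.3279 0.3869]
step 3: x^-=[0.3575, -1.4754]  P^-=[1.0457 0.3719; 0.3719 0.5469]  H_jac=[0.2355 -0.9719]  S=[0.8543]  K=[-0.1348; -0.5196]  nu=[-0.1181]  x^+=[0.3735, -1.4140]  P^+=[1.0302 0.3121; 0.3121 0.3162]

x_post = [0.3735, -1.4140]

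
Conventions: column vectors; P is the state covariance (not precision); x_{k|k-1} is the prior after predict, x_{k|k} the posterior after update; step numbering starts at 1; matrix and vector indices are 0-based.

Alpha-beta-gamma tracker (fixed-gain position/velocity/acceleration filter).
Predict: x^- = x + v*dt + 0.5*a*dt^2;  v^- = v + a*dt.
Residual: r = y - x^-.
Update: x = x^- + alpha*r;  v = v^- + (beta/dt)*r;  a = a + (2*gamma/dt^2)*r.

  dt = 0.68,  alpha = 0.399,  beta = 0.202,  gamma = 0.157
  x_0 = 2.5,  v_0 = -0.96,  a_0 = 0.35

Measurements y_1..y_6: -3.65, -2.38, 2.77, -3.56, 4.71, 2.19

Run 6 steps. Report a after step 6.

step 1: x_pred=1.9281  r=-5.5781  x^+=-0.2975  v^+=-2.3790  a^+=-3.4379
step 2: x_pred=-2.7101  r=0.3301  x^+=-2.5784  v^+=-4.6187  a^+=-3.2137
step 3: x_pred=-6.4622  r=9.2322  x^+=-2.7785  v^+=-4.0616  a^+=3.0555
step 4: x_pred=-4.8340  r=1.2740  x^+=-4.3257  v^+=-1.6054  a^+=3.9206
step 5: x_pred=-4.5109  r=9.2209  x^+=-0.8317  v^+=3.7998  a^+=10.1822
step 6: x_pred=4.1062  r=-1.9162  x^+=3.3417  v^+=10.1544  a^+=8.8809

a_post = 8.8809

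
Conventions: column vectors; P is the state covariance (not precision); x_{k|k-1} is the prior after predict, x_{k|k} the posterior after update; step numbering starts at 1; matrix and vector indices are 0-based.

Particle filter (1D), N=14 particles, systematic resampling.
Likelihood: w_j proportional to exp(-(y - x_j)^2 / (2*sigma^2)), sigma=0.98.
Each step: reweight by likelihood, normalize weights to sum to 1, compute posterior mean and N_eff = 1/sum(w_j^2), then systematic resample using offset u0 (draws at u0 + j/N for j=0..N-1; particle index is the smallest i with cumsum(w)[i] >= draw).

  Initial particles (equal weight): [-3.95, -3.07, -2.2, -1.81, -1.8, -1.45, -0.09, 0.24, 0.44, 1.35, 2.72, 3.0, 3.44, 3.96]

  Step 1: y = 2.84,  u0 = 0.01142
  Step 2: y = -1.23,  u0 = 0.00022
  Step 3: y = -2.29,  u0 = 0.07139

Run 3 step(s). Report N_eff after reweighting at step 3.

N_eff = 13.0956

step 1: w=[0.0000, 0.0000, 0.0000, 0.0000, 0.0000, 0.0000, 0.0031, 0.0079, 0.0133, 0.0843, 0.2658, 0.2642, 0.2220, 0.1394]  mean=2.9523  Neff=4.6189  idx=[8, 9, 10, 10, 10, 10, 11, 11, 11, 12, 12, 12, 13, 13]
step 2: w=[0.8773, 0.1171, 0.0011, 0.0011, 0.0011, 0.0011, 0.0003, 0.0003, 0.0003, 0.0000, 0.0000, 0.0000, 0.0000, 0.0000]  mean=0.5597  Neff=1.2766  idx=[0, 0, 0, 0, 0, 0, 0, 0, 0, 0, 0, 0, 0, 1]
step 3: w=[0.0766, 0.0766, 0.0766, 0.0766, 0.0766, 0.0766, 0.0766, 0.0766, 0.0766, 0.0766, 0.0766, 0.0766, 0.0766, 0.0037]  mean=0.4434  Neff=13.0956  idx=[0, 1, 2, 3, 4, 5, 6, 7, 8, 9, 10, 11, 12, 13]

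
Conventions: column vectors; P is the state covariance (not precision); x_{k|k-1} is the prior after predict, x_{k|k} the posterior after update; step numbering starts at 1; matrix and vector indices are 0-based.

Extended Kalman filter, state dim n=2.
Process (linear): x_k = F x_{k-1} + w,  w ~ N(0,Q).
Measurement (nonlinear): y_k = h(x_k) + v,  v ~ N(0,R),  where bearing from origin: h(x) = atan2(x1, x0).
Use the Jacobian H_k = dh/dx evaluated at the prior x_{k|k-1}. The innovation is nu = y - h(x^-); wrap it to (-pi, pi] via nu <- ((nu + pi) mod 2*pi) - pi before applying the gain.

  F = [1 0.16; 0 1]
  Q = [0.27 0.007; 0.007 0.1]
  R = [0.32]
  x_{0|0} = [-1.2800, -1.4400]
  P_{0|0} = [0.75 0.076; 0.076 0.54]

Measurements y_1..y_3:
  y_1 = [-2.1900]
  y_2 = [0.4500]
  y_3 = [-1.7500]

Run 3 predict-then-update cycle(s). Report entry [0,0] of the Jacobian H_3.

step 1: x^-=[-1.5104, -1.4400]  P^-=[1.0581 0.1694; 0.1694 0.6400]  H_jac=[0.3307 -0.3468]  S=[0.4738]  K=[0.6144; -0.3502]  nu=[0.1901]  x^+=[-1.3936, -1.5066]  P^+=[0.8793 0.2714; 0.2714 0.5819]
step 2: x^-=[-1.6347, -1.5066]  P^-=[1.2510 0.3715; 0.3715 0.6819]  H_jac=[0.3049 -0.3308]  S=[0.4360]  K=[0.5929; -0.2576]  nu=[2.8470]  x^+=[0.0534, -2.2400]  P^+=[1.0977 0.4381; 0.4381 0.6529]
step 3: x^-=[-0.3050, -2.2400]  P^-=[1.5246 0.5495; 0.5495 0.7529]  H_jac=[0.4383 -0.0597]  S=[0.5868]  K=[1.0829; 0.3339]  nu=[-0.0439]  x^+=[-0.3525, -2.2546]  P^+=[0.8365 0.3374; 0.3374 0.6875]

H_jac[0,0] = 0.4383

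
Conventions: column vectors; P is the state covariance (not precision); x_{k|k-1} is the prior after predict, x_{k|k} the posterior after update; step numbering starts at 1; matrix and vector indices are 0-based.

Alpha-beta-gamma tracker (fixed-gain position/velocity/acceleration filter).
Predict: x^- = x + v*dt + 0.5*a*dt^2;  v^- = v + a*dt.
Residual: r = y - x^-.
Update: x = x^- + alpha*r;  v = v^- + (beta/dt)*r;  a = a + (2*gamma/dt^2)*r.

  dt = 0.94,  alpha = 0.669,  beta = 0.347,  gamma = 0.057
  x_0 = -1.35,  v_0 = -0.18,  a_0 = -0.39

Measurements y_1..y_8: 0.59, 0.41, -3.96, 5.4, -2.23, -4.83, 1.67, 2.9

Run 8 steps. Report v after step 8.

step 1: x_pred=-1.6915  r=2.2815  x^+=-0.1652  v^+=0.2956  a^+=-0.0956
step 2: x_pred=0.0704  r=0.3396  x^+=0.2976  v^+=0.3311  a^+=-0.0518
step 3: x_pred=0.5859  r=-4.5459  x^+=-2.4553  v^+=-1.3958  a^+=-0.6383
step 4: x_pred=-4.0494  r=9.4494  x^+=2.2723  v^+=1.4924  a^+=0.5808
step 5: x_pred=3.9317  r=-6.1617  x^+=-0.1905  v^+=-0.2362  a^+=-0.2142
step 6: x_pred=-0.5072  r=-4.3228  x^+=-3.3991  v^+=-2.0333  a^+=-0.7719
step 7: x_pred=-5.6515  r=7.3215  x^+=-0.7534  v^+=-0.0562  a^+=0.1727
step 8: x_pred=-0.7299  r=3.6299  x^+=1.6985  v^+=1.4461  a^+=0.6410

v_post = 1.4461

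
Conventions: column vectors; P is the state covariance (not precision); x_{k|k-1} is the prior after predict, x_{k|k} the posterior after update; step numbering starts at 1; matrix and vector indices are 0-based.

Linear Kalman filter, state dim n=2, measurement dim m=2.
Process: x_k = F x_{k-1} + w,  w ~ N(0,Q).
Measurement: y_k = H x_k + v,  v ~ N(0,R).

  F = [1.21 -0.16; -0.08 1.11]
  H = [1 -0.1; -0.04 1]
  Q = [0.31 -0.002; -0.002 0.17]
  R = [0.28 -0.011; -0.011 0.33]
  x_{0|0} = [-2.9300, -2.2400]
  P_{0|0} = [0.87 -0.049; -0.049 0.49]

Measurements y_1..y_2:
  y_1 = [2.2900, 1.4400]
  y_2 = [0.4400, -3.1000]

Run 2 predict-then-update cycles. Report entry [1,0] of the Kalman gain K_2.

K[1,0] = -0.0216

step 1: x^-=[-3.1869, -2.2520]  P^-=[1.6153 -0.2397; -0.2397 0.7880]  S=[1.9511 -0.3950; -0.3950 1.1398]  K=[0.8454 0.0261; -0.0232 0.6918]  nu=[5.2517, 3.5645]  x^+=[1.3460, 0.0921]  P^+=[0.2373 0.0088; 0.0088 0.2289]
step 2: x^-=[1.6139, -0.0054]  P^-=[0.6599 -0.0537; -0.0537 0.4520]  S=[0.9552 -0.1365; -0.1365 0.7873]  K=[0.6993 0.0195; -0.0216 0.5730]  nu=[-1.1745, -3.0300]  x^+=[0.7335, -1.7163]  P^+=[0.1962 0.0066; 0.0066 0.1896]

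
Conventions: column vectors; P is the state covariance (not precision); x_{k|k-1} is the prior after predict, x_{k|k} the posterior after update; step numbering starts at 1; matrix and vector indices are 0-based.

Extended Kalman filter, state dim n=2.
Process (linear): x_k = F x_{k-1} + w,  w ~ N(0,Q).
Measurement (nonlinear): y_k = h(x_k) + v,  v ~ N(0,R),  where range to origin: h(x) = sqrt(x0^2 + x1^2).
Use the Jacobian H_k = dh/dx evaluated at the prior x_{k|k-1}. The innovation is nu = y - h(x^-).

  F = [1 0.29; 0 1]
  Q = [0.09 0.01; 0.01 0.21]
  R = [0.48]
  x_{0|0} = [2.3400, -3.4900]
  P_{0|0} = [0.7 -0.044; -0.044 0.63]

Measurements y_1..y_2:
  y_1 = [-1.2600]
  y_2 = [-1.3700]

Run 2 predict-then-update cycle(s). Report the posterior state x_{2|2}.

x_post = [-0.6442, -0.2253]

step 1: x^-=[1.3279, -3.4900]  P^-=[0.8175 0.1487; 0.1487 0.8400]  H_jac=[0.3556 -0.9346]  S=[1.2183]  K=[0.1245; -0.6010]  nu=[-4.9941]  x^+=[0.7060, -0.4885]  P^+=[0.7986 0.2399; 0.2399 0.3999]
step 2: x^-=[0.5643, -0.4885]  P^-=[1.0613 0.3659; 0.3659 0.6099]  H_jac=[0.7560 -0.6545]  S=[0.9859]  K=[0.5710; -0.1244]  nu=[-2.1164]  x^+=[-0.6442, -0.2253]  P^+=[0.7399 0.4359; 0.4359 0.5947]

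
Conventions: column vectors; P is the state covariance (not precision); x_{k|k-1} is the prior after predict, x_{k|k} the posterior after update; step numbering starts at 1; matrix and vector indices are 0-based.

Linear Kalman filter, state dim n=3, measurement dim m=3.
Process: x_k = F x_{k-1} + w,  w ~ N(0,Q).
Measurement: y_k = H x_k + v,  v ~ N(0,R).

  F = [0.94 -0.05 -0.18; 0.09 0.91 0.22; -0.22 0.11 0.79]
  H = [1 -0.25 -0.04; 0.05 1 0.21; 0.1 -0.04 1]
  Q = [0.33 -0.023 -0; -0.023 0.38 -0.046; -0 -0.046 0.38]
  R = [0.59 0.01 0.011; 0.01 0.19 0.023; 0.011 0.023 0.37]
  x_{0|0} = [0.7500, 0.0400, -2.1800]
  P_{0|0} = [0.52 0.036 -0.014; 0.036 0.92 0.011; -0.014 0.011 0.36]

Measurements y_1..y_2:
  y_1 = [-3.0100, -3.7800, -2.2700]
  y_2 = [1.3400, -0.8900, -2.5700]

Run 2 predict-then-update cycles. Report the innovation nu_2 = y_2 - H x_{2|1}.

innov = [1.6123, 2.5213, -1.0959]

step 1: x^-=[1.0954, -0.3757, -1.8828]  P^-=[0.8050 -0.0091 -0.1713; -0.0091 1.1732 0.0994; -0.1713 0.0994 0.6460]  S=[1.4896 -0.3023 -0.1173; -0.3023 1.4310 0.2012; -0.1173 0.2012 0.9838]  K=[0.5677 0.1235 -0.0495; -0.0446 0.8423 -0.1252; -0.0899 0.0530 0.6136]  nu=[-4.2746, -3.0637, -0.5118]  x^+=[-1.6845, -2.7016, -1.9747]  P^+=[0.3389 0.0199 -0.0423; 0.0199 0.1606 -0.0230; -0.0423 -0.0230 0.2306]
step 2: x^-=[-1.0929, -3.0445, -1.4866]  P^-=[0.6494 0.0022 -0.1332; 0.0022 0.5192 -0.0184; -0.1332 -0.0184 0.5520]  S=[1.2819 -0.1158 -0.0692; -0.1158 0.7249 0.0939; -0.0692 0.0939 0.9041]  K=[0.5166 0.0977 -0.0462; -0.0404 0.7203 -0.1210; -0.0826 0.0361 0.5865]  nu=[1.6123, 2.5213, -1.0959]  x^+=[0.0372, -1.1609, -2.1715]  P^+=[0.3076 0.0155 -0.0393; 0.0155 0.1381 -0.0247; -0.0393 -0.0247 0.2199]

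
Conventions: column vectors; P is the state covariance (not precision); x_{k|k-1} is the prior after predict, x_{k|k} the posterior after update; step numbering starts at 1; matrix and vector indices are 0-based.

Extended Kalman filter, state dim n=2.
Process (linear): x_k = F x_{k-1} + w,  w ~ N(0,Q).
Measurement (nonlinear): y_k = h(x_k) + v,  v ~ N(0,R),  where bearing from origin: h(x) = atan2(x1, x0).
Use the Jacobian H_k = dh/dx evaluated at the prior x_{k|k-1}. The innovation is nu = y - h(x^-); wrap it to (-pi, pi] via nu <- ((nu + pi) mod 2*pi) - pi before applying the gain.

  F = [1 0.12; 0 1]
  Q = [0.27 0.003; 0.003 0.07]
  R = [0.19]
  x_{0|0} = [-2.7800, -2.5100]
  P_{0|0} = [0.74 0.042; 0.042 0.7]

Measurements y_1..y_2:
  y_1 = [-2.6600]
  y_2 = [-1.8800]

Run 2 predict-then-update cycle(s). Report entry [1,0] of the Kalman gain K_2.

step 1: x^-=[-3.0812, -2.5100]  P^-=[1.0302 0.1290; 0.1290 0.7700]  H_jac=[0.1589 -0.1951]  S=[0.2373]  K=[0.5838; -0.5466]  nu=[-0.2020]  x^+=[-3.1991, -2.3996]  P^+=[0.9493 0.2047; 0.2047 0.6991]
step 2: x^-=[-3.4871, -2.3996]  P^-=[1.2785 0.2916; 0.2916 0.7691]  H_jac=[0.1339 -0.1946]  S=[0.2269]  K=[0.5046; -0.4876]  nu=[0.6589]  x^+=[-3.1546, -2.7209]  P^+=[1.2207 0.3474; 0.3474 0.7152]

K[1,0] = -0.4876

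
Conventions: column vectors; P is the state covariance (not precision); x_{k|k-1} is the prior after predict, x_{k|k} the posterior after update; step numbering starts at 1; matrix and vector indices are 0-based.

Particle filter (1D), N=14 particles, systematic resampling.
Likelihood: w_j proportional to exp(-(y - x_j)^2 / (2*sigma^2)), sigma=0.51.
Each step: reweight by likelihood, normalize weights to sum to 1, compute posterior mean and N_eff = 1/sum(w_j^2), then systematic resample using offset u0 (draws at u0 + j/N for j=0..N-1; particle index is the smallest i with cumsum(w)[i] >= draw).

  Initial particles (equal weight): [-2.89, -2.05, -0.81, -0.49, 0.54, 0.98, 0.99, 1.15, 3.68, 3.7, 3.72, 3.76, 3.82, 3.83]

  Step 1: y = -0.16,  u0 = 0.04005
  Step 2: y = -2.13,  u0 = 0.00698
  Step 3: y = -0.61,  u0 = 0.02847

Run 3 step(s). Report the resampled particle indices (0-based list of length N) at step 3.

resampled_idx = [0, 1, 2, 3, 4, 5, 6, 7, 8, 9, 10, 11, 12, 13]

step 1: w=[0.0000, 0.0006, 0.2408, 0.4399, 0.2115, 0.0446, 0.0427, 0.0200, 0.0000, 0.0000, 0.0000, 0.0000, 0.0000, 0.0000]  mean=-0.1886  Neff=3.3286  idx=[2, 2, 2, 3, 3, 3, 3, 3, 3, 4, 4, 4, 5, 6]
step 2: w=[0.2518, 0.2518, 0.2518, 0.0408, 0.0408, 0.0408, 0.0408, 0.0408, 0.0408, 0.0000, 0.0000, 0.0000, 0.0000, 0.0000]  mean=-0.7317  Neff=4.9956  idx=[0, 0, 0, 0, 1, 1, 1, 2, 2, 2, 2, 3, 5, 7]
step 3: w=[0.0707, 0.0707, 0.0707, 0.0707, 0.0707, 0.0707, 0.0707, 0.0707, 0.0707, 0.0707, 0.0707, 0.0742, 0.0742, 0.0742]  mean=-0.7387  Neff=13.9941  idx=[0, 1, 2, 3, 4, 5, 6, 7, 8, 9, 10, 11, 12, 13]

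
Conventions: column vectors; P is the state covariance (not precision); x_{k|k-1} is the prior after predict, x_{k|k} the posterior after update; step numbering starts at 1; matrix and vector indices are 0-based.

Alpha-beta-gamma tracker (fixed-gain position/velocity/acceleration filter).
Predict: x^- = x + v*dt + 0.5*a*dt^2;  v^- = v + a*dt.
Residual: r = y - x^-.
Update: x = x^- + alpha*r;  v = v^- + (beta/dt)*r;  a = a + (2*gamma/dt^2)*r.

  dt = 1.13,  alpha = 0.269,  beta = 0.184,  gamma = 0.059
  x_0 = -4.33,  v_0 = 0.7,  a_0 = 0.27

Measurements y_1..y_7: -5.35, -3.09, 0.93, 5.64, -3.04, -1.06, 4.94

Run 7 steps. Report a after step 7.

a_post = -0.5455

step 1: x_pred=-3.3666  r=-1.9834  x^+=-3.9001  v^+=0.6821  a^+=0.0867
step 2: x_pred=-3.0740  r=-0.0160  x^+=-3.0783  v^+=0.7775  a^+=0.0852
step 3: x_pred=-2.1453  r=3.0753  x^+=-1.3180  v^+=1.3746  a^+=0.3694
step 4: x_pred=0.4711  r=5.1689  x^+=1.8615  v^+=2.6337  a^+=0.8471
step 5: x_pred=5.3784  r=-8.4184  x^+=3.1139  v^+=2.2201  a^+=0.0691
step 6: x_pred=5.6667  r=-6.7267  x^+=3.8572  v^+=1.2029  a^+=-0.5525
step 7: x_pred=4.8638  r=0.0762  x^+=4.8843  v^+=0.5910  a^+=-0.5455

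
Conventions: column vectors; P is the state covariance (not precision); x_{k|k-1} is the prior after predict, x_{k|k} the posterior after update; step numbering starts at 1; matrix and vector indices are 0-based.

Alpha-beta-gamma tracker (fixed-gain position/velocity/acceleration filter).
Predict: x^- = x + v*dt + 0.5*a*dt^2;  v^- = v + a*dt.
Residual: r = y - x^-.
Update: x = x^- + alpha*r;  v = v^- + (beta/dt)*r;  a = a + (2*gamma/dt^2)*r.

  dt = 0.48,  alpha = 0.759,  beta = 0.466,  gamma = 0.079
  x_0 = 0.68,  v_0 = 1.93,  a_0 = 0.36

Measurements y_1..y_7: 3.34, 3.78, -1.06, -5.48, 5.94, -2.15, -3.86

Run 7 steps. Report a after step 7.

step 1: x_pred=1.6479  r=1.6921  x^+=2.9322  v^+=3.7456  a^+=1.5204
step 2: x_pred=4.9052  r=-1.1252  x^+=4.0512  v^+=3.3830  a^+=0.7488
step 3: x_pred=5.7613  r=-6.8213  x^+=0.5839  v^+=-2.8799  a^+=-3.9290
step 4: x_pred=-1.2511  r=-4.2289  x^+=-4.4608  v^+=-8.8714  a^+=-6.8291
step 5: x_pred=-9.5058  r=15.4458  x^+=2.2176  v^+=2.8459  a^+=3.7631
step 6: x_pred=4.0171  r=-6.1671  x^+=-0.6637  v^+=-1.3350  a^+=-0.4661
step 7: x_pred=-1.3582  r=-2.5018  x^+=-3.2571  v^+=-3.9875  a^+=-2.1817

a_post = -2.1817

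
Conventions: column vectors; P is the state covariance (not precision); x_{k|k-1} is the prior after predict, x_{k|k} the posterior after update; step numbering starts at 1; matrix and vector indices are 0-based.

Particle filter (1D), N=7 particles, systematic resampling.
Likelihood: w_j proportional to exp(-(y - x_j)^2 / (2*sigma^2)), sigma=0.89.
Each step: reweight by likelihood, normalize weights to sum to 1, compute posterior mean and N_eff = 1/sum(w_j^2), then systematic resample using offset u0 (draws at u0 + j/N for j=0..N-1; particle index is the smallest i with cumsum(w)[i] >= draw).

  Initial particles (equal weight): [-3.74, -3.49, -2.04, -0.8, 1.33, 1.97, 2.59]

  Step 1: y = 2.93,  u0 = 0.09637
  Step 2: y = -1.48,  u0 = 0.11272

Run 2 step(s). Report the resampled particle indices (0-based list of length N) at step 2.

step 1: w=[0.0000, 0.0000, 0.0000, 0.0001, 0.1178, 0.3312, 0.5509]  mean=2.2360  Neff=2.3414  idx=[4, 5, 5, 6, 6, 6, 6]
step 2: w=[0.8501, 0.0678, 0.0678, 0.0036, 0.0036, 0.0036, 0.0036]  mean=1.4348  Neff=1.3662  idx=[0, 0, 0, 0, 0, 0, 2]

resampled_idx = [0, 0, 0, 0, 0, 0, 2]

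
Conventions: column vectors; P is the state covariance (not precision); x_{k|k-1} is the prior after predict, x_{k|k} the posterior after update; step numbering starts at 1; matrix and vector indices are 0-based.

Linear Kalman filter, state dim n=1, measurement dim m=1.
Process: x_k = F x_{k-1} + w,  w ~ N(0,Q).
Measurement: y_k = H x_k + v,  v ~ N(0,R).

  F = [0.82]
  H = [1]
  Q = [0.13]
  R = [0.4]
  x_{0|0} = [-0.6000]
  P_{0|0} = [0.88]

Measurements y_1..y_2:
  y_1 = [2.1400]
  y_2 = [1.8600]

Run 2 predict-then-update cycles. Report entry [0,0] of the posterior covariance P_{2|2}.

P_post[0,0] = 0.1724

step 1: x^-=[-0.4920]  P^-=[0.7217]  S=[1.1217]  K=[0.6434]  nu=[2.6320]  x^+=[1.2014]  P^+=[0.2574]
step 2: x^-=[0.9852]  P^-=[0.3030]  S=[0.7030]  K=[0.4310]  nu=[0.8748]  x^+=[1.3623]  P^+=[0.1724]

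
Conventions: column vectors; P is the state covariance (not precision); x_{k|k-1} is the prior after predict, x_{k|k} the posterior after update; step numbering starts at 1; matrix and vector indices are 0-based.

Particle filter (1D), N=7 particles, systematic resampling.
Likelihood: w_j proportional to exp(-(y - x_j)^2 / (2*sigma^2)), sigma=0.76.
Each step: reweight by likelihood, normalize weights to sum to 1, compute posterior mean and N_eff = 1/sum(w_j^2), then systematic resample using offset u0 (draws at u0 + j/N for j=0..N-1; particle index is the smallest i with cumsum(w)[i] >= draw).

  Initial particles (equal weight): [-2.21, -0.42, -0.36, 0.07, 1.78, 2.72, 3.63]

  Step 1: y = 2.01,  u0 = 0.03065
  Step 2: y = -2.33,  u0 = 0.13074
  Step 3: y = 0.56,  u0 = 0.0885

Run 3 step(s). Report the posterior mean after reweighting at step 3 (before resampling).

post_mean = 1.7800

step 1: w=[0.0000, 0.0034, 0.0044, 0.0219, 0.5437, 0.3679, 0.0587]  mean=2.1800  Neff=2.2994  idx=[4, 4, 4, 4, 5, 5, 5]
step 2: w=[0.2499, 0.2499, 0.2499, 0.2499, 0.0001, 0.0001, 0.0001]  mean=1.7804  Neff=4.0035  idx=[0, 1, 1, 2, 2, 3, 3]
step 3: w=[0.1429, 0.1429, 0.1429, 0.1429, 0.1429, 0.1429, 0.1429]  mean=1.7800  Neff=7.0000  idx=[0, 1, 2, 3, 4, 5, 6]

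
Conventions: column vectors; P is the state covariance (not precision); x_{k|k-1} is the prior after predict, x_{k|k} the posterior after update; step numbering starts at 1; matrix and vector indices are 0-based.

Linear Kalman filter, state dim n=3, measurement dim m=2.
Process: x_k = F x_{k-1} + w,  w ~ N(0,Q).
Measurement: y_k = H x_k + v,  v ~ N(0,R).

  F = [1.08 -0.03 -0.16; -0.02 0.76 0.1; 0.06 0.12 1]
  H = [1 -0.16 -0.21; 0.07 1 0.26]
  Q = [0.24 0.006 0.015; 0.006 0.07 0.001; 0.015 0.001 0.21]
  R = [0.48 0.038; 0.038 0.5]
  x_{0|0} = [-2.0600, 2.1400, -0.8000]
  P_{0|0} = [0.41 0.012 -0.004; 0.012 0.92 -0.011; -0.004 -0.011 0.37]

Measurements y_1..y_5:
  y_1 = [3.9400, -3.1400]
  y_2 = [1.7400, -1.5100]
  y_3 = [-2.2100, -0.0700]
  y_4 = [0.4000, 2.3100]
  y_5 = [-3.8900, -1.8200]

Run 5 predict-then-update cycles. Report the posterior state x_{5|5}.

step 1: x^-=[-2.1610, 1.5876, -0.6668]  P^-=[0.7290 -0.0190 -0.0232; -0.0190 0.6032 0.1135; -0.0232 0.1135 0.5918]  S=[1.2740 -0.0928; -0.0928 1.2023]  K=[0.5833 0.0667; -0.0715 0.5196; -0.1145 0.2122]  nu=[6.2150, -4.4030]  x^+=[1.1706, -1.1448, -2.3128]  P^+=[0.2974 0.0202 0.0557; 0.0202 0.2652 -0.0364; 0.0557 -0.0364 0.5164]
step 2: x^-=[1.6686, -1.1247, -2.3799]  P^-=[0.5795 0.0126 0.0147; 0.0126 0.2221 0.0484; 0.0147 0.0484 0.7296]  S=[1.0904 0.0071; 0.0071 0.8017]  K=[0.5263 0.0664; -0.0323 0.2941; -0.1361 0.2995]  nu=[-0.6084, 0.1167]  x^+=[1.3562, -1.0708, -2.2622]  P^+=[0.2734 0.0144 0.0758; 0.0144 0.1517 -0.0266; 0.0758 -0.0266 0.6380]
step 3: x^-=[1.8587, -1.0671, -2.3093]  P^-=[0.5480 0.0100 0.0144; 0.0100 0.1593 0.0573; 0.0144 0.0573 0.8541]  S=[1.0643 0.0032; 0.0032 0.7515]  K=[0.5103 0.0671; -0.0266 0.2329; -0.1648 0.3738]  nu=[-4.7244, 1.4674]  x^+=[-0.4537, -0.5997, -0.9823]  P^+=[0.2672 0.0123 0.0844; 0.0123 0.1179 -0.0126; 0.0844 -0.0126 0.7206]
step 4: x^-=[-0.3148, -0.5450, -1.0815]  P^-=[0.5401 0.0071 0.0092; 0.0071 0.1428 0.0731; 0.0092 0.0731 0.9405]  S=[1.0640 -0.0075; -0.0075 0.7483]  K=[0.5052 0.0682; -0.0277 0.2166; -0.1850 0.4235]  nu=[0.4005, 3.1582]  x^+=[0.1031, 0.1279, 0.1818]  P^+=[0.2656 0.0117 0.0885; 0.0117 0.1068 -0.0014; 0.0885 -0.0014 0.7687]
step 5: x^-=[0.0784, 0.1133, 0.2033]  P^-=[0.5382 0.0052 0.0051; 0.0052 0.1385 0.0855; 0.0051 0.0855 0.9917]  S=[1.0674 -0.0158; -0.0158 0.7536]  K=[0.5034 0.0692; -0.0296 0.2132; -0.1964 0.4520]  nu=[-3.9076, -1.9916]  x^+=[-2.0265, -0.1957, 0.0707]  P^+=[0.2651 0.0116 0.0905; 0.0116 0.1032 0.0058; 0.0905 0.0058 0.7938]

x_post = [-2.0265, -0.1957, 0.0707]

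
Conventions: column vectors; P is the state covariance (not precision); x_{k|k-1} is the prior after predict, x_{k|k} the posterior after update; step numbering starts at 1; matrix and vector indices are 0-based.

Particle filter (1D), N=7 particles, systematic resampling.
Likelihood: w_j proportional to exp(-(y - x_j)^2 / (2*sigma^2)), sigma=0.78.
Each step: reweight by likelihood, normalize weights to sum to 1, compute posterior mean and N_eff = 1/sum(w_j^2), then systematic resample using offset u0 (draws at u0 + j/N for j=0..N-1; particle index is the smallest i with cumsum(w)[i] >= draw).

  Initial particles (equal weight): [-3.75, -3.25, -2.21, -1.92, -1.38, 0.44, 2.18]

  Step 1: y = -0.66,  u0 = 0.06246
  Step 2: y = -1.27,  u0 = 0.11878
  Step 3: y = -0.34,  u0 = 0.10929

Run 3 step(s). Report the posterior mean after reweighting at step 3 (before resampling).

post_mean = -0.9952

step 1: w=[0.0003, 0.0028, 0.0965, 0.1885, 0.4539, 0.2571, 0.0009]  mean=-1.0966  Neff=3.1548  idx=[2, 3, 4, 4, 4, 5, 5]
step 2: w=[0.1114, 0.1628, 0.2281, 0.2281, 0.2281, 0.0208, 0.0208]  mean=-1.4846  Neff=5.1073  idx=[1, 1, 2, 3, 3, 4, 5]
step 3: w=[0.0512, 0.0512, 0.1639, 0.1639, 0.1639, 0.1639, 0.2418]  mean=-0.9952  Neff=5.8407  idx=[2, 2, 3, 4, 5, 6, 6]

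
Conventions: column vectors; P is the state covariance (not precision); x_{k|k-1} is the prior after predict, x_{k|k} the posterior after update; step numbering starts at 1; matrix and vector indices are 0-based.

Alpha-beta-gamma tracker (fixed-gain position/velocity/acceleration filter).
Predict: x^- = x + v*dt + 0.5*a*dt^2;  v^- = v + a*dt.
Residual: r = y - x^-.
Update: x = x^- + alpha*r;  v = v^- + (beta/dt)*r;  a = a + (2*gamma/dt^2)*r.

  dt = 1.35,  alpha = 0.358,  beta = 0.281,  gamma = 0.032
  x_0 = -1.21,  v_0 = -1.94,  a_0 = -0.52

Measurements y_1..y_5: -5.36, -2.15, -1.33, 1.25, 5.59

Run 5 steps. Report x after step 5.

x_post = 0.1113

step 1: x_pred=-4.3029  r=-1.0572  x^+=-4.6813  v^+=-2.8620  a^+=-0.5571
step 2: x_pred=-9.0527  r=6.9027  x^+=-6.5816  v^+=-2.1774  a^+=-0.3147
step 3: x_pred=-9.8078  r=8.4778  x^+=-6.7727  v^+=-0.8376  a^+=-0.0170
step 4: x_pred=-7.9190  r=9.1690  x^+=-4.6365  v^+=1.0479  a^+=0.3050
step 5: x_pred=-2.9439  r=8.5339  x^+=0.1113  v^+=3.2360  a^+=0.6047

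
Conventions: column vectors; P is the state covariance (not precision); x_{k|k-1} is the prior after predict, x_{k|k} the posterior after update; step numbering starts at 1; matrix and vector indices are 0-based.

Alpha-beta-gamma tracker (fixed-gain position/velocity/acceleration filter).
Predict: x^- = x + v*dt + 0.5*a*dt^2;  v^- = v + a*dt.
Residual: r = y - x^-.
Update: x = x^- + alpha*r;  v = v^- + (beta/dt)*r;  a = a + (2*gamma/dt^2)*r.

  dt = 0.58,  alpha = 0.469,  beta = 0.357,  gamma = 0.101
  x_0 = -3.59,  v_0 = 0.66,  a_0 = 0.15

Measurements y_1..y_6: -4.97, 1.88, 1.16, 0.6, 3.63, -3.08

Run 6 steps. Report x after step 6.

x_post = 2.1285

step 1: x_pred=-3.1820  r=-1.7880  x^+=-4.0206  v^+=-0.3536  a^+=-0.9237
step 2: x_pred=-4.3810  r=6.2610  x^+=-1.4446  v^+=2.9645  a^+=2.8359
step 3: x_pred=0.7518  r=0.4082  x^+=0.9432  v^+=4.8605  a^+=3.0810
step 4: x_pred=4.2806  r=-3.6806  x^+=2.5544  v^+=4.3821  a^+=0.8709
step 5: x_pred=5.2425  r=-1.6125  x^+=4.4862  v^+=3.8947  a^+=-0.0973
step 6: x_pred=6.7288  r=-9.8088  x^+=2.1285  v^+=-2.1992  a^+=-5.9873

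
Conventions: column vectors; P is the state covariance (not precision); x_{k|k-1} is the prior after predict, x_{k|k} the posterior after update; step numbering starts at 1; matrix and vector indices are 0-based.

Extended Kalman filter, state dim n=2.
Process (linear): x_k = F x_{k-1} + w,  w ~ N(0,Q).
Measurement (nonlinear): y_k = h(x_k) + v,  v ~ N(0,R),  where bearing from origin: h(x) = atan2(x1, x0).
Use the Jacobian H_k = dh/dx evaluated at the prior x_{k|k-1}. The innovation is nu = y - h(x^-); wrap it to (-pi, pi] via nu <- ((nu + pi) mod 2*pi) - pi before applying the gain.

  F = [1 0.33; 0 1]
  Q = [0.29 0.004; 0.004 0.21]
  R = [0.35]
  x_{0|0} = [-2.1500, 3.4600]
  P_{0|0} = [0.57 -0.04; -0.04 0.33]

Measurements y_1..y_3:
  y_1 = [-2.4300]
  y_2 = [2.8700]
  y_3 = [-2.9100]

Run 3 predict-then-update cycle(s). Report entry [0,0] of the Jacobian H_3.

step 1: x^-=[-1.0082, 3.4600]  P^-=[0.8695 0.0729; 0.0729 0.5400]  H_jac=[-0.2664 -0.0776]  S=[0.4180]  K=[-0.5677; -0.1467]  nu=[1.9989]  x^+=[-2.1430, 3.1667]  P^+=[0.7348 0.0381; 0.0381 0.5310]
step 2: x^-=[-1.0980, 3.1667]  P^-=[1.1078 0.2173; 0.2173 0.7410]  H_jac=[-0.2819 -0.0977]  S=[0.4571]  K=[-0.7297; -0.2925]  nu=[0.9654]  x^+=[-1.8025, 2.8843]  P^+=[0.8644 0.1198; 0.1198 0.7019]
step 3: x^-=[-0.8506, 2.8843]  P^-=[1.3099 0.3554; 0.3554 0.9119]  H_jac=[-0.3190 -0.0941]  S=[0.5127]  K=[-0.8802; -0.3884]  nu=[1.5156]  x^+=[-2.1847, 2.2956]  P^+=[0.9127 0.1801; 0.1801 0.8345]

H_jac[0,0] = -0.3190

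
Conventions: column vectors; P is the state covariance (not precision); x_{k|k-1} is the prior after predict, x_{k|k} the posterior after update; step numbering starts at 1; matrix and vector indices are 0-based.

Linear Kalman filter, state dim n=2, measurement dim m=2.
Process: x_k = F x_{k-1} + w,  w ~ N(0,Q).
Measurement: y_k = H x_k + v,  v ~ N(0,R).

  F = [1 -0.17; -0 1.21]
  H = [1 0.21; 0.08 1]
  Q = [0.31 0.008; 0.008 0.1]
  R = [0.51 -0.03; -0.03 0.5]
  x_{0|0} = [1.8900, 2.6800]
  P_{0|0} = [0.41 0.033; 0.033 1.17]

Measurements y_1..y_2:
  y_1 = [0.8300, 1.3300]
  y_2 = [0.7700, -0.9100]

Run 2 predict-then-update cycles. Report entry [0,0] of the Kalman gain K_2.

K[0,0] = 0.5568

step 1: x^-=[1.4344, 3.2428]  P^-=[0.7426 -0.1927; -0.1927 1.8130]  S=[1.2516 0.2142; 0.2142 2.2869]  K=[0.5803 -0.1126; 0.0160 0.7845]  nu=[-1.2854, -2.0276]  x^+=[0.9169, 1.6316]  P^+=[0.3202 -0.0993; -0.0993 0.3997]
step 2: x^-=[0.6396, 1.9742]  P^-=[0.6755 -0.1944; -0.1944 0.6853]  S=[1.1341 -0.0298; -0.0298 1.1585]  K=[0.5568 -0.1069; -0.0294 0.5773]  nu=[-0.2842, -2.9354]  x^+=[0.7951, 0.2879]  P^+=[0.3071 -0.0947; -0.0947 0.2971]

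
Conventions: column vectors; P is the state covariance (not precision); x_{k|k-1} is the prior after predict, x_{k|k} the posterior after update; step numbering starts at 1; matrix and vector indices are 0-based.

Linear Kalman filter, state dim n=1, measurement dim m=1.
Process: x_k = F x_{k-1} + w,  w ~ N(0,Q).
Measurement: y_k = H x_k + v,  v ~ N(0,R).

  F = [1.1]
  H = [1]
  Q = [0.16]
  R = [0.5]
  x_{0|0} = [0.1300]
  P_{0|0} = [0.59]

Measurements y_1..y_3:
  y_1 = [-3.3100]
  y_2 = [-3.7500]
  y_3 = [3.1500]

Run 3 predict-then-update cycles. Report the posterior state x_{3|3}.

x_post = [-0.1766]

step 1: x^-=[0.1430]  P^-=[0.8739]  S=[1.3739]  K=[0.6361]  nu=[-3.4530]  x^+=[-2.0534]  P^+=[0.3180]
step 2: x^-=[-2.2587]  P^-=[0.5448]  S=[1.0448]  K=[0.5215]  nu=[-1.4913]  x^+=[-3.0363]  P^+=[0.2607]
step 3: x^-=[-3.3400]  P^-=[0.4755]  S=[0.9755]  K=[0.4874]  nu=[6.4900]  x^+=[-0.1766]  P^+=[0.2437]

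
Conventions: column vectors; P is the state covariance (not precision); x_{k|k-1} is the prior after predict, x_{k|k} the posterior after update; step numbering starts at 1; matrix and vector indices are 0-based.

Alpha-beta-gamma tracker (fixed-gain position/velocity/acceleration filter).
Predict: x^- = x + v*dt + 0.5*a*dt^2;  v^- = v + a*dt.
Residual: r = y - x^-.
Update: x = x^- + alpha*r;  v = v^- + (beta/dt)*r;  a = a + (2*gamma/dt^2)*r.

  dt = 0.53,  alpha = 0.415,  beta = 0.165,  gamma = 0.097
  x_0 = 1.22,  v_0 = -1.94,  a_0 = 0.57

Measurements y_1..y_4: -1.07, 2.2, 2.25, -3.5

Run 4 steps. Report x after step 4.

x_post = -0.4182

step 1: x_pred=0.2719  r=-1.3419  x^+=-0.2850  v^+=-2.0556  a^+=-0.3567
step 2: x_pred=-1.4246  r=3.6246  x^+=0.0796  v^+=-1.1163  a^+=2.1466
step 3: x_pred=-0.2106  r=2.4606  x^+=0.8106  v^+=0.7874  a^+=3.8459
step 4: x_pred=1.7681  r=-5.2681  x^+=-0.4182  v^+=1.1857  a^+=0.2076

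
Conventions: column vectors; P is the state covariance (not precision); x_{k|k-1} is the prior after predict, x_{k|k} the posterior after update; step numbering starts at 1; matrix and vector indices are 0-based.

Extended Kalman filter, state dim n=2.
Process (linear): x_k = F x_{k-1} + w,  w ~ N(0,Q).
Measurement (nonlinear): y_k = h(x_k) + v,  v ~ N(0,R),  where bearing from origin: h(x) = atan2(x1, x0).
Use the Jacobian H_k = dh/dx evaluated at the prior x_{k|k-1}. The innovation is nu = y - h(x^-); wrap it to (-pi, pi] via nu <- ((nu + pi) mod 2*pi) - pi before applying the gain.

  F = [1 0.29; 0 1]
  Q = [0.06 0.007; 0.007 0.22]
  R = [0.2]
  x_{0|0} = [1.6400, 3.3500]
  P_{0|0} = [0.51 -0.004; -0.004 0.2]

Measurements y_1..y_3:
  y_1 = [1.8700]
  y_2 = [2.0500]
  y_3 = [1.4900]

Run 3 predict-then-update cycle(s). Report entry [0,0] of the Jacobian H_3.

H_jac[0,0] = -0.1276

step 1: x^-=[2.6115, 3.3500]  P^-=[0.5845 0.0610; 0.0610 0.4200]  H_jac=[-0.1857 0.1447]  S=[0.2257]  K=[-0.4418; 0.2192]  nu=[0.9614]  x^+=[2.1868, 3.5607]  P^+=[0.5405 0.0829; 0.0829 0.4092]
step 2: x^-=[3.2194, 3.5607]  P^-=[0.6829 0.2085; 0.2085 0.6292]  H_jac=[-0.1545 0.1397]  S=[0.2196]  K=[-0.3479; 0.2536]  nu=[1.2143]  x^+=[2.7969, 3.8686]  P^+=[0.6563 0.2279; 0.2279 0.6150]
step 3: x^-=[3.9188, 3.8686]  P^-=[0.9002 0.4132; 0.4132 0.8350]  H_jac=[-0.1276 0.1292]  S=[0.2150]  K=[-0.2858; 0.2568]  nu=[0.7110]  x^+=[3.7156, 4.0512]  P^+=[0.8827 0.4290; 0.4290 0.8209]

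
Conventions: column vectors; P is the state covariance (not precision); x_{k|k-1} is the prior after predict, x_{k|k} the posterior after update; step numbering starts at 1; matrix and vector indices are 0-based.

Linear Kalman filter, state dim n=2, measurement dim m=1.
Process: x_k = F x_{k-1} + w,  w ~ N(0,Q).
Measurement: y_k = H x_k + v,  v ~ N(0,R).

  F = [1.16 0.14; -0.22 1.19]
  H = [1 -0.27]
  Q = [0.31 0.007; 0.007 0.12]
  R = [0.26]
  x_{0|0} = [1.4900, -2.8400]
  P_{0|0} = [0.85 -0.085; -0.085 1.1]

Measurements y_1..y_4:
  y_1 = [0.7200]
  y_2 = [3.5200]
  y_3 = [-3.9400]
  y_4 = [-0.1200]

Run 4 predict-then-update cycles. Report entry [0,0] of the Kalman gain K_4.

K[0,0] = 0.8706

step 1: x^-=[1.3308, -3.7074]  P^-=[1.4477 -0.1414; -0.1414 1.7634]  S=[1.9126]  K=[0.7769; -0.3228]  nu=[-1.6118]  x^+=[0.0786, -3.1870]  P^+=[0.2933 0.3383; 0.3383 1.5640]
step 2: x^-=[-0.3550, -3.8099]  P^-=[0.8453 0.6493; 0.6493 2.1718]  S=[0.9130]  K=[0.7338; 0.0689]  nu=[2.8463]  x^+=[1.7337, -3.6137]  P^+=[0.3536 0.6031; 0.6031 2.1675]
step 3: x^-=[1.5052, -4.6817]  P^-=[1.0242 1.0919; 1.0919 2.8907]  S=[0.9054]  K=[0.8057; 0.3439]  nu=[-6.7092]  x^+=[-3.9003, -6.9891]  P^+=[0.4365 0.8410; 0.8410 2.7836]
step 4: x^-=[-5.5029, -7.4589]  P^-=[1.2251 1.4943; 1.4943 3.6427]  S=[0.9437]  K=[0.8706; 0.5413]  nu=[3.3689]  x^+=[-2.5697, -5.6354]  P^+=[0.5098 1.0496; 1.0496 3.3661]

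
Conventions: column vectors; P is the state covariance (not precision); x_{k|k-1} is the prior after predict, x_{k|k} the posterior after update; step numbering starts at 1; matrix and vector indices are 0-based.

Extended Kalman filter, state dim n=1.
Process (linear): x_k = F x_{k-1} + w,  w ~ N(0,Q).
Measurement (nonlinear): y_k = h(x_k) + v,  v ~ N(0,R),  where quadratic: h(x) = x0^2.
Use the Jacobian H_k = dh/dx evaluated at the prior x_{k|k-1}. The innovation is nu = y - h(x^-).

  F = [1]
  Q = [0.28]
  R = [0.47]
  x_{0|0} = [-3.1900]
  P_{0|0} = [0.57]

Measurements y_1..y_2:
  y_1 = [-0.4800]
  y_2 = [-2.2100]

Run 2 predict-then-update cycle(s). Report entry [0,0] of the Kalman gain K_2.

K[0,0] = -0.2772

step 1: x^-=[-3.1900]  P^-=[0.8500]  H_jac=[-6.3800]  S=[35.0687]  K=[-0.1546]  nu=[-10.6561]  x^+=[-1.5421]  P^+=[0.0114]
step 2: x^-=[-1.5421]  P^-=[0.2914]  H_jac=[-3.0843]  S=[3.2420]  K=[-0.2772]  nu=[-4.5882]  x^+=[-0.2702]  P^+=[0.0422]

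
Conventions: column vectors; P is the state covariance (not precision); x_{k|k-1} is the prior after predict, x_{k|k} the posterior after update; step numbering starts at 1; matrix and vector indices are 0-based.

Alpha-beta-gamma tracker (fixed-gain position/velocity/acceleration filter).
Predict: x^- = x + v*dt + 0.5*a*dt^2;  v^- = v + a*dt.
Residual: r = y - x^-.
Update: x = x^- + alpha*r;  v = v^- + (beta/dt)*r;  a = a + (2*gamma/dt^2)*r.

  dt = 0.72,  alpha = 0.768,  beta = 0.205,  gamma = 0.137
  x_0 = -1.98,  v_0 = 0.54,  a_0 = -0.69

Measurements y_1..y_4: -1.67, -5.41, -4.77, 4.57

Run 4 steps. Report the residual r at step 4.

resid = 12.1709

step 1: x_pred=-1.7700  r=0.1000  x^+=-1.6932  v^+=0.0717  a^+=-0.6371
step 2: x_pred=-1.8067  r=-3.6033  x^+=-4.5740  v^+=-1.4130  a^+=-2.5416
step 3: x_pred=-6.2502  r=1.4802  x^+=-5.1134  v^+=-2.8215  a^+=-1.7593
step 4: x_pred=-7.6009  r=12.1709  x^+=1.7464  v^+=-0.6229  a^+=4.6736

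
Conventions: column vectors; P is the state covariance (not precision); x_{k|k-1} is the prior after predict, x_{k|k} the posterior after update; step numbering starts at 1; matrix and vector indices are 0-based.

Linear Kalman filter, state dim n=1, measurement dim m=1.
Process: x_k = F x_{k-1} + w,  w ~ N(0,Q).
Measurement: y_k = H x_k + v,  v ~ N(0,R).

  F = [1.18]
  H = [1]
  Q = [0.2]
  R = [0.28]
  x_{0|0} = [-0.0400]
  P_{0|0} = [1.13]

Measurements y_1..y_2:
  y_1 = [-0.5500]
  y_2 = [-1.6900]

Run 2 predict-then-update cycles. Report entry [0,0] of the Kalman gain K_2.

step 1: x^-=[-0.0472]  P^-=[1.7734]  S=[2.0534]  K=[0.8636]  nu=[-0.5028]  x^+=[-0.4814]  P^+=[0.2418]
step 2: x^-=[-0.5681]  P^-=[0.5367]  S=[0.8167]  K=[0.6572]  nu=[-1.1219]  x^+=[-1.3054]  P^+=[0.1840]

K[0,0] = 0.6572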